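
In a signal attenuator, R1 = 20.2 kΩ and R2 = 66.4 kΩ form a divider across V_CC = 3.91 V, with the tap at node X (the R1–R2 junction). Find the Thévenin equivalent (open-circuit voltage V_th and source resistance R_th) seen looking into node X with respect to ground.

V_th ≈ 3.00 V, R_th ≈ 15.5 kΩ

Open-circuit (no load on X): V_th = V_CC · R2/(R1 + R2) = 3.91 × 66.4/(20.20 + 66.4) = 2.998 V.
With V_CC suppressed (replaced by a short), R_th = R1 ‖ R2 = (20.20 × 66.4)/(20.20 + 66.4) = 15.49 kΩ.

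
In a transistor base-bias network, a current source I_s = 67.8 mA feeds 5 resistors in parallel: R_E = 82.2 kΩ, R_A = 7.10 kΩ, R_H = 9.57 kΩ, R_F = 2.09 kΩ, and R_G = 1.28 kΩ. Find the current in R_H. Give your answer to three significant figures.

I ≈ 4.67 mA

Conductances: ΣG = 1/82.2 + 1/7.10 + 1/9.57 + 1/2.09 + 1/1.28 = 1.517 (1/kΩ).
Current divider: I(R_H) = I_s · G_k/ΣG = 67.8 × (0.1045/1.517) = 67.8 × 0.06887 = 4.669 mA.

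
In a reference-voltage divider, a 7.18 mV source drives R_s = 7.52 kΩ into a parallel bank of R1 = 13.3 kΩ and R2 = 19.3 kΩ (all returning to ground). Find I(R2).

I ≈ 0.190 µA

Equivalent of the parallel group: R_p = 7.874 kΩ.
V_A by voltage divider: V_A = 7.18 × 7.874/(7.52 + 7.874) = 3.673 mV.
Branch current I = V_A/R2 = 3.673/19.3 = 0.1903 µA.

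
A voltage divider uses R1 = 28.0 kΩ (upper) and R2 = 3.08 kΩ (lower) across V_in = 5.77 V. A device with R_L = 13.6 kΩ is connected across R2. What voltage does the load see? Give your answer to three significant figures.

R2 ‖ R_L = (3.08 × 13.6)/(3.08 + 13.6) = 2.511 kΩ.
Voltage divider with the loaded lower leg: V_out = 5.77 × 2.511/(28.0 + 2.511) = 5.77 × 0.08231 = 0.4749 V.

V_out ≈ 0.475 V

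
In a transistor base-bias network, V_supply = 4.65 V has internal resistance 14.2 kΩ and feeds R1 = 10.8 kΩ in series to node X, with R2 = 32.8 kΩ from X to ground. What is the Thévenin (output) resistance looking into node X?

R_th ≈ 14.2 kΩ

R1' = 14.2 + 10.8 = 25.00 kΩ (source resistance + R1).
Looking into X with the source shorted: R_th = R1'·R2/(R1'+R2) = 25.00 × 32.8/57.80 = 14.19 kΩ.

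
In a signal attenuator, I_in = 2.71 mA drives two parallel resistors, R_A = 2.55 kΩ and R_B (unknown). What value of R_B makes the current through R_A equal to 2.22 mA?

R_B ≈ 11.6 kΩ

In a two-way split, I_A/I_in = R_B/(R_A + R_B).
With f = 0.8192, R_B = R_A · f/(1−f) = 2.55 × 4.531 = 11.55 kΩ.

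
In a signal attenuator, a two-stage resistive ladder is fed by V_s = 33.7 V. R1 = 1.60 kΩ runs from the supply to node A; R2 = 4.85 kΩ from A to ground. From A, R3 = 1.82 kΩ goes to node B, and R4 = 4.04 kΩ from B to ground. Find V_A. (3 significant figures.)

V_A ≈ 21.0 V

Looking into the second stage from A: R3 + R4 = 5.860 kΩ appears in parallel with R2.
Effective lower resistance at A: R2 ‖ 5.860 = 2.654 kΩ.
First divider: V_A = V_s · 2.654/(1.60 + 2.654) = 21.02 V.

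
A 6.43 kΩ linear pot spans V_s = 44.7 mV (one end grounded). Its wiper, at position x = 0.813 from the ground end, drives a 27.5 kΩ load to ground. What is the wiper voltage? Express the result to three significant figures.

V_out ≈ 35.1 mV

The pot divides into 1.202 kΩ above the wiper and 5.228 kΩ below.
Lower segment in parallel with the load: 5.228 ‖ 27.5 = 4.393 kΩ.
Loaded-divider output: V_out = 44.7 × 0.7851 = 35.09 mV.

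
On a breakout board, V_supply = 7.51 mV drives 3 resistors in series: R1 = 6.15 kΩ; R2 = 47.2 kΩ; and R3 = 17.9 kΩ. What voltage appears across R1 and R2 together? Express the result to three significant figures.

V ≈ 5.62 mV

Series total: ΣR = 6.15 + 47.2 + 17.9 = 71.25 kΩ.
R_{R1..R2} = 6.15 + 47.2 = 53.35 kΩ.
V = V_supply · R/ΣR = 7.51 × 0.7488 = 5.623 mV.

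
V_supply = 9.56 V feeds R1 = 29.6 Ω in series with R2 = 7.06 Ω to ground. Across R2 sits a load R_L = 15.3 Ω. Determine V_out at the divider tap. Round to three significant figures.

First combine the lower leg with the load: R2 ‖ R_L = 4.831 Ω.
Voltage divider with the loaded lower leg: V_out = 9.56 × 4.831/(29.6 + 4.831) = 9.56 × 0.1403 = 1.341 V.
(Unloaded it would be 1.84 V; the load pulls it down.)

V_out ≈ 1.34 V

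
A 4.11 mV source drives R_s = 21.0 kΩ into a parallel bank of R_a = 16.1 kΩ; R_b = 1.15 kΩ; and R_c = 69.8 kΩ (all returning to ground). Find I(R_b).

I ≈ 0.171 µA

Combine the parallel branches: R_p = (1/16.1 + 1/1.15 + 1/69.8)⁻¹ = 1.057 kΩ.
Node voltage V_A = V_s · R_p/(R_s + R_p) = 4.11 × 0.04792 = 0.1970 mV.
Branch current I = V_A/R_b = 0.1970/1.15 = 0.1713 µA.
(Equivalently: I_total = 0.1863 µA, then current-divider fraction G_k/ΣG = 0.9192.)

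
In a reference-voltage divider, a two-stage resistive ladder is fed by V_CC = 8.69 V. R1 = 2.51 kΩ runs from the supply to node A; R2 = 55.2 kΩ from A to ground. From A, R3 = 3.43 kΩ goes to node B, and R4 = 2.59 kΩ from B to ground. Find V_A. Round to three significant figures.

V_A ≈ 5.94 V

The second stage (R3 + R4 = 6.020 kΩ) loads node A in parallel with R2.
Effective lower resistance at A: R2 ‖ 6.020 = 5.428 kΩ.
V_A = 8.69 × 5.428/(2.51 + 5.428) = 5.942 V.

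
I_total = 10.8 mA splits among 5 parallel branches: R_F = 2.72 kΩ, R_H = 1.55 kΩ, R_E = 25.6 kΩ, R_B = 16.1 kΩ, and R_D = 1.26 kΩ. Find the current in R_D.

I ≈ 4.49 mA

Total conductance ΣG = 1/2.72 + 1/1.55 + 1/25.6 + 1/16.1 + 1/1.26 = 1.908 (units of 1/kΩ).
By the current-divider rule, I = I_total · G_k/ΣG = 10.8 × 0.4160 = 4.493 mA.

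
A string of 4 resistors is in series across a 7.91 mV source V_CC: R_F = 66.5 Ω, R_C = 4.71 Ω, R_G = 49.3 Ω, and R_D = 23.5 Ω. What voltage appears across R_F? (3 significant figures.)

V ≈ 3.65 mV

Total series resistance ΣR = 66.5 + 4.71 + 49.3 + 23.5 = 144.0 Ω.
V = V_CC · R/ΣR = 7.91 × 0.4618 = 3.653 mV.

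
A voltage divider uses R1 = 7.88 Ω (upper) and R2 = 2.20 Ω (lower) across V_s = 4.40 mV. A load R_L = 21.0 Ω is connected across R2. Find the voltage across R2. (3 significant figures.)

V_out ≈ 0.888 mV

R2 ‖ R_L = (2.20 × 21.0)/(2.20 + 21.0) = 1.991 Ω.
Voltage divider with the loaded lower leg: V_out = 4.40 × 1.991/(7.88 + 1.991) = 4.40 × 0.2017 = 0.8876 mV.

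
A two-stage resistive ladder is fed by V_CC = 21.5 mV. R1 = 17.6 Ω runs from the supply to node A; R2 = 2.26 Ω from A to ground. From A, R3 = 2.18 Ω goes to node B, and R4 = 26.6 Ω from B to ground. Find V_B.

V_B ≈ 2.11 mV

Looking into the second stage from A: R3 + R4 = 28.78 Ω appears in parallel with R2.
Effective lower resistance at A: R2 ‖ 28.78 = 2.095 Ω.
First divider: V_A = V_CC · 2.095/(17.6 + 2.095) = 2.287 mV.
V_B = V_A × 0.9243 = 2.114 mV.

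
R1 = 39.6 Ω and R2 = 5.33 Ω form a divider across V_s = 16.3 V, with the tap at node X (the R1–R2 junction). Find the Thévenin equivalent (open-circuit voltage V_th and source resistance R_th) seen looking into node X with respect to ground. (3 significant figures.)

V_th ≈ 1.93 V, R_th ≈ 4.70 Ω

Open-circuit (no load on X): V_th = V_s · R2/(R1 + R2) = 16.3 × 5.33/(39.60 + 5.33) = 1.934 V.
With V_s suppressed (replaced by a short), R_th = R1 ‖ R2 = (39.60 × 5.33)/(39.60 + 5.33) = 4.698 Ω.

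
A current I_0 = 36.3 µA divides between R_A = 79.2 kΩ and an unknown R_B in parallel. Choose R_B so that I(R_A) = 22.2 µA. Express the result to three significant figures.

R_B ≈ 125 kΩ

Two-branch current divider: I_A = I_0 · R_B/(R_A + R_B).
22.2/36.3 = R_B/(R_A + R_B) → R_B = R_A · (0.6116)/(1 − 0.6116) = 79.2 × 1.574 = 124.7 kΩ.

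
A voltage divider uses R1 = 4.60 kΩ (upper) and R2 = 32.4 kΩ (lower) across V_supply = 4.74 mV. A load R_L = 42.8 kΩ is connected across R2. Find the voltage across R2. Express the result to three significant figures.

The load sits in parallel with R2, giving an effective lower resistance R2' = R2·R_L/(R2+R_L) = 18.44 kΩ.
Then V_out = V_supply · R2'/(R1 + R2') = 4.74 × 18.44/23.04 = 3.794 mV.
(Unloaded it would be 4.15 mV; the load pulls it down.)

V_out ≈ 3.79 mV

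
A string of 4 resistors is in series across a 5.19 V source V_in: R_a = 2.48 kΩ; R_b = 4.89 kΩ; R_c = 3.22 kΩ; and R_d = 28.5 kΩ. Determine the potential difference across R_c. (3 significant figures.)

Total series resistance ΣR = 2.48 + 4.89 + 3.22 + 28.5 = 39.09 kΩ.
Voltage divider: V = V_in · (3.220 / 39.09) = 5.19 × 0.08237 = 0.4275 V.

V ≈ 0.428 V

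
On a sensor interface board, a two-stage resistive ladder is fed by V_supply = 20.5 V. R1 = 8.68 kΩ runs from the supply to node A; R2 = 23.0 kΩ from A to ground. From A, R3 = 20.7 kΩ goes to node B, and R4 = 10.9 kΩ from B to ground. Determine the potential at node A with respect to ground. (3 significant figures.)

Node A sees R2 in parallel with the series input of stage 2, R3 + R4 = 31.60 kΩ.
R2 ‖ (R3+R4) = 13.31 kΩ.
First divider: V_A = V_supply · 13.31/(8.68 + 13.31) = 12.41 V.

V_A ≈ 12.4 V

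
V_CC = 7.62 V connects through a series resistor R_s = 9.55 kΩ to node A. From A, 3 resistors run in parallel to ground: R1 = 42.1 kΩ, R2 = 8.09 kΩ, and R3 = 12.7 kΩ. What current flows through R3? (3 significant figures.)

Parallel bank: R_p = 1/(1/42.1 + 1/8.09 + 1/12.7) = 4.423 kΩ.
V_A = 7.62 × 4.423/13.97 = 2.412 V.
Branch current I = V_A/R3 = 2.412/12.7 = 0.1899 mA.

I ≈ 0.190 mA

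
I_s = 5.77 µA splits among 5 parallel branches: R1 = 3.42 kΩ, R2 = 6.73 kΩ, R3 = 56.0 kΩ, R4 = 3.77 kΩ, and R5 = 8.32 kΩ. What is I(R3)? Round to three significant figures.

Total conductance ΣG = 1/3.42 + 1/6.73 + 1/56.0 + 1/3.77 + 1/8.32 = 0.8443 (units of 1/kΩ).
Current divider: I(R3) = I_s · G_k/ΣG = 5.77 × (0.01786/0.8443) = 5.77 × 0.02115 = 0.1220 µA.

I ≈ 0.122 µA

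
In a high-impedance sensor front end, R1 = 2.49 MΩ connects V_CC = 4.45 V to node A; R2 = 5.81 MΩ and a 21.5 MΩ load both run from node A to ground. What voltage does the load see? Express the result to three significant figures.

First combine the lower leg with the load: R2 ‖ R_L = 4.574 MΩ.
Now apply the divider: V_out = 4.45 × 0.6475 = 2.881 V.
(Unloaded it would be 3.11 V; the load pulls it down.)

V_out ≈ 2.88 V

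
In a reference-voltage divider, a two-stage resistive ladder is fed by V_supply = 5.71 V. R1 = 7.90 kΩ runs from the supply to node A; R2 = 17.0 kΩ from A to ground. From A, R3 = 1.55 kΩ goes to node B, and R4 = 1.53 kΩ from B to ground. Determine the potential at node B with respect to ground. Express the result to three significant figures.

The second stage (R3 + R4 = 3.080 kΩ) loads node A in parallel with R2.
R2 ‖ (R3+R4) = 2.608 kΩ.
V_A = 5.71 × 2.608/(7.90 + 2.608) = 1.417 V.
V_B = V_A × 0.4968 = 0.7039 V.

V_B ≈ 0.704 V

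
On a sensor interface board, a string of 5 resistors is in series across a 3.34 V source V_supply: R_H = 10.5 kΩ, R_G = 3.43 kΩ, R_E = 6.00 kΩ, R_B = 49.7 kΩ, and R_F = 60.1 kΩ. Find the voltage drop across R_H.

V ≈ 0.270 V

Total series resistance ΣR = 10.5 + 3.43 + 6.00 + 49.7 + 60.1 = 129.7 kΩ.
Voltage divider: V = V_supply · (10.50 / 129.7) = 3.34 × 0.08094 = 0.2703 V.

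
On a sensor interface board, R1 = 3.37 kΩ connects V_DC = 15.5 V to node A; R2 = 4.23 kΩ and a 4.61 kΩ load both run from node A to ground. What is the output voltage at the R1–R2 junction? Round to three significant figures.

R2 ‖ R_L = (4.23 × 4.61)/(4.23 + 4.61) = 2.206 kΩ.
Voltage divider with the loaded lower leg: V_out = 15.5 × 2.206/(3.37 + 2.206) = 15.5 × 0.3956 = 6.132 V.
(Unloaded it would be 8.63 V; the load pulls it down.)

V_out ≈ 6.13 V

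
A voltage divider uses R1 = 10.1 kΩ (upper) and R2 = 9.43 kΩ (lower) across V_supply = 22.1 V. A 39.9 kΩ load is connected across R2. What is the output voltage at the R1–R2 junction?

V_out ≈ 9.51 V

The load sits in parallel with R2, giving an effective lower resistance R2' = R2·R_L/(R2+R_L) = 7.627 kΩ.
Then V_out = V_supply · R2'/(R1 + R2') = 22.1 × 7.627/17.73 = 9.509 V.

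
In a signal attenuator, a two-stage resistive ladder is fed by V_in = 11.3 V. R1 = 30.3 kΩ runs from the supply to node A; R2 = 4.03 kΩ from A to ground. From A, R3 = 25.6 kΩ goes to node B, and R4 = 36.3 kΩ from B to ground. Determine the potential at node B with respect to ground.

V_B ≈ 0.736 V

Looking into the second stage from A: R3 + R4 = 61.90 kΩ appears in parallel with R2.
R2 ‖ (R3+R4) = 3.784 kΩ.
So V_A = 11.3 × 0.1110 = 1.254 V.
Then the unloaded second divider: V_B = V_A × R4/(R3+R4) = 1.254 × 0.5864 = 0.7356 V.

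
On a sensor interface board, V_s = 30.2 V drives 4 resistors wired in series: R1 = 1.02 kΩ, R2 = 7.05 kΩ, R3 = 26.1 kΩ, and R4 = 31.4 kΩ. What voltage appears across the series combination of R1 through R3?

V ≈ 15.7 V

Series total: ΣR = 1.02 + 7.05 + 26.1 + 31.4 = 65.57 kΩ.
R_{R1..R3} = 1.02 + 7.05 + 26.1 = 34.17 kΩ.
Voltage divider: V = V_s · (34.17 / 65.57) = 30.2 × 0.5211 = 15.74 V.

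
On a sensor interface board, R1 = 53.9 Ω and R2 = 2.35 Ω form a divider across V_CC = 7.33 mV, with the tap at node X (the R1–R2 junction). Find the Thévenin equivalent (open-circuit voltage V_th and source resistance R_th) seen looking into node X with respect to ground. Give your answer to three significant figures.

V_th ≈ 0.306 mV, R_th ≈ 2.25 Ω

Open-circuit (no load on X): V_th = V_CC · R2/(R1 + R2) = 7.33 × 2.35/(53.90 + 2.35) = 0.3062 mV.
With V_CC suppressed (replaced by a short), R_th = R1 ‖ R2 = (53.90 × 2.35)/(53.90 + 2.35) = 2.252 Ω.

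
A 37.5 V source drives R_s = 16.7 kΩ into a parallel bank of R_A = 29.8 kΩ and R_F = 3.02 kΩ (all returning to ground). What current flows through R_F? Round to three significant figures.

Equivalent of the parallel group: R_p = 2.742 kΩ.
V_A = 37.5 × 2.742/19.44 = 5.289 V.
I(R_F) = V_A / R_F = 5.289/3.02 = 1.751 mA.

I ≈ 1.75 mA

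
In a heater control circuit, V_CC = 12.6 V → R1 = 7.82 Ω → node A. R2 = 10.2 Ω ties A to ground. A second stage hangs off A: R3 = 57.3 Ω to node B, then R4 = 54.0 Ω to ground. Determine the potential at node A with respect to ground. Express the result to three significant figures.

V_A ≈ 6.86 V

The second stage (R3 + R4 = 111.3 Ω) loads node A in parallel with R2.
R2 ‖ (R3+R4) = 9.344 Ω.
V_A = 12.6 × 9.344/(7.82 + 9.344) = 6.859 V.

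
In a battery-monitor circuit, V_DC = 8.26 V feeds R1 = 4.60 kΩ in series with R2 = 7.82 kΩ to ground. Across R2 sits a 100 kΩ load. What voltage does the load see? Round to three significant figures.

First combine the lower leg with the load: R2 ‖ R_L = 7.253 kΩ.
Then V_out = V_DC · R2'/(R1 + R2') = 8.26 × 7.253/11.85 = 5.054 V.

V_out ≈ 5.05 V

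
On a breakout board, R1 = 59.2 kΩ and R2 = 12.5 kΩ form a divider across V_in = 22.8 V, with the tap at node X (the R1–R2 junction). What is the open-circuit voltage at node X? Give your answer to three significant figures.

Open-circuit (no load on X): V_th = V_in · R2/(R1 + R2) = 22.8 × 12.5/(59.20 + 12.5) = 3.975 V.

V_th ≈ 3.97 V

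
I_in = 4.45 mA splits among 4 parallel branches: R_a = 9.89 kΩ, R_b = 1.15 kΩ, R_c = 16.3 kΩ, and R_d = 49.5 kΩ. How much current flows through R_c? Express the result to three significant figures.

I ≈ 0.259 mA

Conductances: ΣG = 1/9.89 + 1/1.15 + 1/16.3 + 1/49.5 = 1.052 (1/kΩ).
By the current-divider rule, I = I_in · G_k/ΣG = 4.45 × 0.05830 = 0.2595 mA.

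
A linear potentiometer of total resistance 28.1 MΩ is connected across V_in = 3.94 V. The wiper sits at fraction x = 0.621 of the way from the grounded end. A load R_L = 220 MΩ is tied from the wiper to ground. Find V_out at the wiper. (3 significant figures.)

V_out ≈ 2.38 V

Lower segment x·R_p = 17.45 MΩ; upper segment (1−x)·R_p = 10.65 MΩ.
(x·R_p) ‖ R_L = 16.17 MΩ.
Then V_out = V_in · 16.17/(10.65 + 16.17) = 2.375 V.
(Unloaded: V_out = x·V_in = 2.45 V.)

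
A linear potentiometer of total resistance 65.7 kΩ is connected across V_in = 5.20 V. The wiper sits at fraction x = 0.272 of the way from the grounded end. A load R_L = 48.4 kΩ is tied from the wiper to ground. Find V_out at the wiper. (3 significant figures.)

V_out ≈ 1.11 V

The pot divides into 47.83 kΩ above the wiper and 17.87 kΩ below.
(x·R_p) ‖ R_L = 13.05 kΩ.
Then V_out = V_in · 13.05/(47.83 + 13.05) = 1.115 V.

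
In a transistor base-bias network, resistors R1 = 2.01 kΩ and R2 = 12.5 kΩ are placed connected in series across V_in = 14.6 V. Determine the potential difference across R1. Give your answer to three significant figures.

Total series resistance ΣR = 2.01 + 12.5 = 14.51 kΩ.
By the voltage-divider rule, V = 14.6 × 2.010/14.51 = 2.022 V.

V ≈ 2.02 V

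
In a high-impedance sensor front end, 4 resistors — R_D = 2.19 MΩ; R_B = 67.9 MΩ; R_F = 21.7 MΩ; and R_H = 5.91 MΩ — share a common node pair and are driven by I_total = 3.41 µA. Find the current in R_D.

ΣG = 1/2.19 + 1/67.9 + 1/21.7 + 1/5.91 = 0.6866.
By the current-divider rule, I = I_total · G_k/ΣG = 3.41 × 0.6650 = 2.268 µA.

I ≈ 2.27 µA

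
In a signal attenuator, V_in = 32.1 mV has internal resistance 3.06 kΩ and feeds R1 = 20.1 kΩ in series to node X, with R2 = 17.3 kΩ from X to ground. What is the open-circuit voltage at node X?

V_th ≈ 13.7 mV

R1' = 3.06 + 20.1 = 23.16 kΩ (source resistance + R1).
Open-circuit (no load on X): V_th = V_in · R2/(R1' + R2) = 32.1 × 17.3/(23.16 + 17.3) = 13.73 mV.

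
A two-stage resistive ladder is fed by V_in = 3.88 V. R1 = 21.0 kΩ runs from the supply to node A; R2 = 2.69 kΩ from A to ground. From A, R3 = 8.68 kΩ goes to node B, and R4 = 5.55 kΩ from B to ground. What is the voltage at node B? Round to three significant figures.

Looking into the second stage from A: R3 + R4 = 14.23 kΩ appears in parallel with R2.
Effective lower resistance at A: R2 ‖ 14.23 = 2.262 kΩ.
So V_A = 3.88 × 0.09725 = 0.3773 V.
V_B = V_A × 0.3900 = 0.1472 V.

V_B ≈ 0.147 V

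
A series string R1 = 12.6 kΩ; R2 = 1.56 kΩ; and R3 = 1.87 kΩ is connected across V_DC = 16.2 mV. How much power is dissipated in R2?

Series current I = V_DC/ΣR = 16.2/16.03 = 1.011 µA.
V(R2) = I·R = 1.577 mV; P = V·I = 1.577 × 1.011 = 1.593 nW.

P ≈ 1.59 nW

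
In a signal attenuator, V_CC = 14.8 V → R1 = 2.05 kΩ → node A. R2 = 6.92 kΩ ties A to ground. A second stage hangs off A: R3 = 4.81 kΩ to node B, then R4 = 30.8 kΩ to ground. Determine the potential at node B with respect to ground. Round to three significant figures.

The second stage (R3 + R4 = 35.61 kΩ) loads node A in parallel with R2.
R2 ‖ (R3+R4) = 5.794 kΩ.
First divider: V_A = V_CC · 5.794/(2.05 + 5.794) = 10.93 V.
Stage 2 is unloaded, so V_B = V_A · R4/(R3+R4) = 10.93 × 30.8/35.61 = 9.455 V.

V_B ≈ 9.46 V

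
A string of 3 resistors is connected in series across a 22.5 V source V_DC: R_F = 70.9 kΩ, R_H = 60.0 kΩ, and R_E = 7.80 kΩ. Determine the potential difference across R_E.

V ≈ 1.27 V

Total series resistance ΣR = 70.9 + 60.0 + 7.80 = 138.7 kΩ.
Voltage divider: V = V_DC · (7.800 / 138.7) = 22.5 × 0.05624 = 1.265 V.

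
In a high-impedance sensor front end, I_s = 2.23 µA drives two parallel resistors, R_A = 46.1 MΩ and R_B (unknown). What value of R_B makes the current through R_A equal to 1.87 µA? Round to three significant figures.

R_B ≈ 239 MΩ

Two-branch current divider: I_A = I_s · R_B/(R_A + R_B).
1.87/2.23 = R_B/(R_A + R_B) → R_B = R_A · (0.8386)/(1 − 0.8386) = 46.1 × 5.194 = 239.5 MΩ.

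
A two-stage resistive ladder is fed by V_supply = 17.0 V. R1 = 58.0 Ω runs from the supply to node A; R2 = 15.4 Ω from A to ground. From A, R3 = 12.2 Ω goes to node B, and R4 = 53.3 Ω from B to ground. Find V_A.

V_A ≈ 3.01 V

Node A sees R2 in parallel with the series input of stage 2, R3 + R4 = 65.50 Ω.
R2 ‖ (R3+R4) = 12.47 Ω.
First divider: V_A = V_supply · 12.47/(58.0 + 12.47) = 3.008 V.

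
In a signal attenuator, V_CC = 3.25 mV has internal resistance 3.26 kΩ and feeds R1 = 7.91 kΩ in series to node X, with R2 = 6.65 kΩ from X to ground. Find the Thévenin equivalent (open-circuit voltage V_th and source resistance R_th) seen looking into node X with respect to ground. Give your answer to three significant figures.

R1' = 3.26 + 7.91 = 11.17 kΩ (source resistance + R1).
With X open, the divider is unloaded: V_th = 3.25 × 6.65/17.82 = 1.213 mV.
Zeroing V_CC shorts the top of R1' to ground, so R_th = R1' ‖ R2 = 4.168 kΩ.

V_th ≈ 1.21 mV, R_th ≈ 4.17 kΩ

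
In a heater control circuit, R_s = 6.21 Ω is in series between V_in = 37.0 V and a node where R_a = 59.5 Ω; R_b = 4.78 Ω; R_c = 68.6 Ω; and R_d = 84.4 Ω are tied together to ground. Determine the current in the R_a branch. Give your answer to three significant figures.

Combine the parallel branches: R_p = (1/59.5 + 1/4.78 + 1/68.6 + 1/84.4)⁻¹ = 3.961 Ω.
Node voltage V_A = V_in · R_p/(R_s + R_p) = 37.0 × 0.3895 = 14.41 V.
Branch current I = V_A/R_a = 14.41/59.5 = 0.2422 A.
(Check via current divider: I_total = 3.638 A; share G_k/ΣG = 0.06658 → same result.)

I ≈ 0.242 A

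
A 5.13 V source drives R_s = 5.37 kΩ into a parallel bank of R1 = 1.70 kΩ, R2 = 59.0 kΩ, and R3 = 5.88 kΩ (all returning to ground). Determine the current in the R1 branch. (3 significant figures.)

Parallel bank: R_p = 1/(1/1.70 + 1/59.0 + 1/5.88) = 1.290 kΩ.
V_A = 5.13 × 1.290/6.660 = 0.9936 V.
I(R1) = V_A / R1 = 0.9936/1.70 = 0.5845 mA.

I ≈ 0.584 mA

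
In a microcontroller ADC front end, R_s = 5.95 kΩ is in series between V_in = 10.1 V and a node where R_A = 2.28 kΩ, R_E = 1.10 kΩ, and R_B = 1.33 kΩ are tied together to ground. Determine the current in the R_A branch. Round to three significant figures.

I ≈ 0.328 mA

Combine the parallel branches: R_p = (1/2.28 + 1/1.10 + 1/1.33)⁻¹ = 0.4763 kΩ.
Node voltage V_A = V_in · R_p/(R_s + R_p) = 10.1 × 0.07412 = 0.7486 V.
Branch current I = V_A/R_A = 0.7486/2.28 = 0.3283 mA.
(Equivalently: I_total = 1.572 mA, then current-divider fraction G_k/ΣG = 0.2089.)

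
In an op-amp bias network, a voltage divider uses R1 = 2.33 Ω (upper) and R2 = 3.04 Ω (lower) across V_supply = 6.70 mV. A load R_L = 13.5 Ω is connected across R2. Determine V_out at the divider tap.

V_out ≈ 3.46 mV

The load sits in parallel with R2, giving an effective lower resistance R2' = R2·R_L/(R2+R_L) = 2.481 Ω.
Then V_out = V_supply · R2'/(R1 + R2') = 6.70 × 2.481/4.811 = 3.455 mV.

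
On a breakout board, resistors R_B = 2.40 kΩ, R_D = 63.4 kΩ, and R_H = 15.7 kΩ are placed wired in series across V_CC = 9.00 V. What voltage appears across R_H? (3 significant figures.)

Total series resistance ΣR = 2.40 + 63.4 + 15.7 = 81.50 kΩ.
V = V_CC · R/ΣR = 9.00 × 0.1926 = 1.734 V.

V ≈ 1.73 V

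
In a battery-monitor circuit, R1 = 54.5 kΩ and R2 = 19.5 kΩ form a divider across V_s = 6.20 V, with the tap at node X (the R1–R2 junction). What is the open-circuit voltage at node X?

With X open, the divider is unloaded: V_th = 6.20 × 19.5/74.00 = 1.634 V.

V_th ≈ 1.63 V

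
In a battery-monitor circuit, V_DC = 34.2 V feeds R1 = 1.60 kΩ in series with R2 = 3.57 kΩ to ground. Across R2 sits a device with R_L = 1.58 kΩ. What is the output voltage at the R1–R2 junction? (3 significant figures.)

V_out ≈ 13.9 V

R2 ‖ R_L = (3.57 × 1.58)/(3.57 + 1.58) = 1.095 kΩ.
Now apply the divider: V_out = 34.2 × 0.4064 = 13.90 V.
(Unloaded it would be 23.6 V; the load pulls it down.)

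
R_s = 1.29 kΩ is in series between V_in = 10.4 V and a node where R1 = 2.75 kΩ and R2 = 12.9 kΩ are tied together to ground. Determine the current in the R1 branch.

I ≈ 2.41 mA

Combine the parallel branches: R_p = (1/2.75 + 1/12.9)⁻¹ = 2.267 kΩ.
V_A by voltage divider: V_A = 10.4 × 2.267/(1.29 + 2.267) = 6.628 V.
Branch current I = V_A/R1 = 6.628/2.75 = 2.410 mA.
(Equivalently: I_total = 2.924 mA, then current-divider fraction G_k/ΣG = 0.8243.)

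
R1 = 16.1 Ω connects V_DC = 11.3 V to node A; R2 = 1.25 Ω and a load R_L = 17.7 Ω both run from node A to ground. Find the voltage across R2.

V_out ≈ 0.764 V

The load sits in parallel with R2, giving an effective lower resistance R2' = R2·R_L/(R2+R_L) = 1.168 Ω.
Then V_out = V_DC · R2'/(R1 + R2') = 11.3 × 1.168/17.27 = 0.7641 V.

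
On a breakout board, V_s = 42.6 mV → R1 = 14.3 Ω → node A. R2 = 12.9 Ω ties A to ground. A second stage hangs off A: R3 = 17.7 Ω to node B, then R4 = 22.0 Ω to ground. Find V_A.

V_A ≈ 17.3 mV

Node A sees R2 in parallel with the series input of stage 2, R3 + R4 = 39.70 Ω.
Effective lower resistance at A: R2 ‖ 39.70 = 9.736 Ω.
First divider: V_A = V_s · 9.736/(14.3 + 9.736) = 17.26 mV.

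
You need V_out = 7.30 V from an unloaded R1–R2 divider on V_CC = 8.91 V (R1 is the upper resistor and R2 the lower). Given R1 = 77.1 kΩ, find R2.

R2 ≈ 350 kΩ

Required fraction k = V_out/V_CC = 0.8193.
R2 = R1 · 0.8193/(1 − 0.8193) = 349.6 kΩ.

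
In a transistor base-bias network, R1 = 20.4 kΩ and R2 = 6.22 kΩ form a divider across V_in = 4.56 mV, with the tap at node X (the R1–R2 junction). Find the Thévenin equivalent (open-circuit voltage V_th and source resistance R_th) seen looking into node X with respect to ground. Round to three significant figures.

V_th ≈ 1.07 mV, R_th ≈ 4.77 kΩ

With X open, the divider is unloaded: V_th = 4.56 × 6.22/26.62 = 1.065 mV.
With V_in suppressed (replaced by a short), R_th = R1 ‖ R2 = (20.40 × 6.22)/(20.40 + 6.22) = 4.767 kΩ.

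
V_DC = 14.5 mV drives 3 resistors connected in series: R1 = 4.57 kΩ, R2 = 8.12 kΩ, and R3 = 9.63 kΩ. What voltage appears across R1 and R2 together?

V ≈ 8.24 mV

Series total: ΣR = 4.57 + 8.12 + 9.63 = 22.32 kΩ.
R_{R1..R2} = 4.57 + 8.12 = 12.69 kΩ.
Voltage divider: V = V_DC · (12.69 / 22.32) = 14.5 × 0.5685 = 8.244 mV.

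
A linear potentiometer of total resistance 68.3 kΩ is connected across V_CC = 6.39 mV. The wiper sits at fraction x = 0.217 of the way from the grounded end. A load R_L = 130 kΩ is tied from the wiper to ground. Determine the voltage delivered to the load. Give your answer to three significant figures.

The pot divides into 53.48 kΩ above the wiper and 14.82 kΩ below.
R_L loads the lower segment: effective lower R = 13.30 kΩ.
Then V_out = V_CC · 13.30/(53.48 + 13.30) = 1.273 mV.

V_out ≈ 1.27 mV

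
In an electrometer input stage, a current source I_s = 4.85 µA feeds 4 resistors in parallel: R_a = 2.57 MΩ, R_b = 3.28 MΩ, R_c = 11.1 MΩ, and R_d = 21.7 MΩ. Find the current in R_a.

I ≈ 2.27 µA

Total conductance ΣG = 1/2.57 + 1/3.28 + 1/11.1 + 1/21.7 = 0.8302 (units of 1/MΩ).
Current divider: I(R_a) = I_s · G_k/ΣG = 4.85 × (0.3891/0.8302) = 4.85 × 0.4687 = 2.273 µA.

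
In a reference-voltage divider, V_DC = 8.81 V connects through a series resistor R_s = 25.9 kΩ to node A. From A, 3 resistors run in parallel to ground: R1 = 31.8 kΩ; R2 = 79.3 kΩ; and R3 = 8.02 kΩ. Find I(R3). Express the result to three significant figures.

Parallel bank: R_p = 1/(1/31.8 + 1/79.3 + 1/8.02) = 5.926 kΩ.
Node voltage V_A = V_DC · R_p/(R_s + R_p) = 8.81 × 0.1862 = 1.640 V.
I(R3) = V_A / R3 = 1.640/8.02 = 0.2045 mA.

I ≈ 0.205 mA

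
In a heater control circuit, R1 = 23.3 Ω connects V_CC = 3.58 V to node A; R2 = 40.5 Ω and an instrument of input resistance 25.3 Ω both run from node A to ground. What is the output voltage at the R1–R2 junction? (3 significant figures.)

R2 ‖ R_L = (40.5 × 25.3)/(40.5 + 25.3) = 15.57 Ω.
Voltage divider with the loaded lower leg: V_out = 3.58 × 15.57/(23.3 + 15.57) = 3.58 × 0.4006 = 1.434 V.
(Unloaded it would be 2.27 V; the load pulls it down.)

V_out ≈ 1.43 V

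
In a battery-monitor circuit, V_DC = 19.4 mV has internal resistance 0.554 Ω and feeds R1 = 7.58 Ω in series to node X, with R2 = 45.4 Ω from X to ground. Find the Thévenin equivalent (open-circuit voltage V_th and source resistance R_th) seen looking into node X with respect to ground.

V_th ≈ 16.5 mV, R_th ≈ 6.90 Ω

R1' = 0.554 + 7.58 = 8.134 Ω (source resistance + R1).
V_th is the unloaded tap voltage: V_DC · R2/(R1'+R2) = 19.4 × 0.8481 = 16.45 mV.
Zeroing V_DC shorts the top of R1' to ground, so R_th = R1' ‖ R2 = 6.898 Ω.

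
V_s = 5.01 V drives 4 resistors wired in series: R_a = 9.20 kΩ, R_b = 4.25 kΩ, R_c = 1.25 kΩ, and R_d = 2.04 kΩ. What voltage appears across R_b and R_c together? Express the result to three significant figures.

V ≈ 1.65 V

ΣR = 9.20 + 4.25 + 1.25 + 2.04 = 16.74 kΩ.
R_{R_b..R_c} = 4.25 + 1.25 = 5.500 kΩ.
Voltage divider: V = V_s · (5.500 / 16.74) = 5.01 × 0.3286 = 1.646 V.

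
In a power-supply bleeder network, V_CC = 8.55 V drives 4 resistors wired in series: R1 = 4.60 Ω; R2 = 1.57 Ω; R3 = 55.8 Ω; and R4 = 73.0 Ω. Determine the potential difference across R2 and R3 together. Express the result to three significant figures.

V ≈ 3.63 V

Total series resistance ΣR = 4.60 + 1.57 + 55.8 + 73.0 = 135.0 Ω.
R_{R2..R3} = 1.57 + 55.8 = 57.37 Ω.
V = V_CC · R/ΣR = 8.55 × 0.4251 = 3.634 V.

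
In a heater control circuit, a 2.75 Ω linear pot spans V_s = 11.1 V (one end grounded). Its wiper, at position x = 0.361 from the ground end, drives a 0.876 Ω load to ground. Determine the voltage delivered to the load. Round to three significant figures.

V_out ≈ 2.32 V

The pot divides into 1.757 Ω above the wiper and 0.9928 Ω below.
(x·R_p) ‖ R_L = 0.4654 Ω.
Then V_out = V_s · 0.4654/(1.757 + 0.4654) = 2.324 V.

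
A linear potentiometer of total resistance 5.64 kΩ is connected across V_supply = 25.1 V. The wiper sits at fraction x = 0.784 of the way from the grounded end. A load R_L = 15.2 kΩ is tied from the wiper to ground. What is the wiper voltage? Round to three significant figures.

V_out ≈ 18.5 V

Split the track: R_lower = x·R_p = 4.422 kΩ, R_upper = (1−x)·R_p = 1.218 kΩ.
Lower segment in parallel with the load: 4.422 ‖ 15.2 = 3.425 kΩ.
V_out = 25.1 × 3.425/(1.218 + 3.425) = 18.52 V.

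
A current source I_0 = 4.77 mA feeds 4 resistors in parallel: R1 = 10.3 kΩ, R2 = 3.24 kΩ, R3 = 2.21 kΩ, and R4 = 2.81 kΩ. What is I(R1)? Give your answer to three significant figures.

Total conductance ΣG = 1/10.3 + 1/3.24 + 1/2.21 + 1/2.81 = 1.214 (units of 1/kΩ).
By the current-divider rule, I = I_0 · G_k/ΣG = 4.77 × 0.07997 = 0.3814 mA.

I ≈ 0.381 mA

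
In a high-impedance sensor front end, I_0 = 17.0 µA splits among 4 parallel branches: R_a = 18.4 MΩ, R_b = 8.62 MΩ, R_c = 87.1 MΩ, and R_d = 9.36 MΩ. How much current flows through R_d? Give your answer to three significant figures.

Total conductance ΣG = 1/18.4 + 1/8.62 + 1/87.1 + 1/9.36 = 0.2887 (units of 1/MΩ).
By the current-divider rule, I = I_0 · G_k/ΣG = 17.0 × 0.3701 = 6.292 µA.

I ≈ 6.29 µA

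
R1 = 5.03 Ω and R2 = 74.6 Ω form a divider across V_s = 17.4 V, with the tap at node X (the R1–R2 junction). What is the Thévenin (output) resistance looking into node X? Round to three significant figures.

R_th ≈ 4.71 Ω

With V_s suppressed (replaced by a short), R_th = R1 ‖ R2 = (5.030 × 74.6)/(5.030 + 74.6) = 4.712 Ω.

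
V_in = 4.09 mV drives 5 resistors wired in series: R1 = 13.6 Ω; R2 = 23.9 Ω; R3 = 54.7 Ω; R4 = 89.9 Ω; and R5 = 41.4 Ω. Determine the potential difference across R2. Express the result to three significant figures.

Total series resistance ΣR = 13.6 + 23.9 + 54.7 + 89.9 + 41.4 = 223.5 Ω.
V = V_in · R/ΣR = 4.09 × 0.1069 = 0.4374 mV.

V ≈ 0.437 mV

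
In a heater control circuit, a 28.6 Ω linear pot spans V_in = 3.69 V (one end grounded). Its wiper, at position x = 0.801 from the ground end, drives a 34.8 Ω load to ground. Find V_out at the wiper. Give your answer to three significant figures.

V_out ≈ 2.61 V

Lower segment x·R_p = 22.91 Ω; upper segment (1−x)·R_p = 5.691 Ω.
(x·R_p) ‖ R_L = 13.81 Ω.
Loaded-divider output: V_out = 3.69 × 0.7082 = 2.613 V.
(Unloaded: V_out = x·V_in = 2.96 V.)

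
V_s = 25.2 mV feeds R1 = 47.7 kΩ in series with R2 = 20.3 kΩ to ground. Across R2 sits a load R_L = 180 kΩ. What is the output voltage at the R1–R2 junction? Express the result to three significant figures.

R2 ‖ R_L = (20.3 × 180)/(20.3 + 180) = 18.24 kΩ.
Now apply the divider: V_out = 25.2 × 0.2766 = 6.971 mV.

V_out ≈ 6.97 mV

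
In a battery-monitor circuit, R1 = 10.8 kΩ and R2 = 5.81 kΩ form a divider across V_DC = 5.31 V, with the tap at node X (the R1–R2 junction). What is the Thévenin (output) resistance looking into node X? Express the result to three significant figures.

Looking into X with the source shorted: R_th = R1·R2/(R1+R2) = 10.80 × 5.81/16.61 = 3.778 kΩ.

R_th ≈ 3.78 kΩ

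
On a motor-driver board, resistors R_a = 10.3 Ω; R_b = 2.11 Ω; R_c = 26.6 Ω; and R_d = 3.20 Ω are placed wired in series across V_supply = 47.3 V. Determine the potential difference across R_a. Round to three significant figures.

ΣR = 10.3 + 2.11 + 26.6 + 3.20 = 42.21 Ω.
V = V_supply · R/ΣR = 47.3 × 0.2440 = 11.54 V.

V ≈ 11.5 V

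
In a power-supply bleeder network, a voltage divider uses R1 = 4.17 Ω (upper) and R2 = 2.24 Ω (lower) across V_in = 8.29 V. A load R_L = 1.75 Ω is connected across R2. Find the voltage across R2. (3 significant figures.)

V_out ≈ 1.58 V

R2 ‖ R_L = (2.24 × 1.75)/(2.24 + 1.75) = 0.9825 Ω.
Voltage divider with the loaded lower leg: V_out = 8.29 × 0.9825/(4.17 + 0.9825) = 8.29 × 0.1907 = 1.581 V.
(Unloaded it would be 2.90 V; the load pulls it down.)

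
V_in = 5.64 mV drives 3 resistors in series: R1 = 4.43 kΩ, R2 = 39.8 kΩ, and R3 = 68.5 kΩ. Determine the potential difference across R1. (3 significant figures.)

V ≈ 0.222 mV

Total series resistance ΣR = 4.43 + 39.8 + 68.5 = 112.7 kΩ.
Voltage divider: V = V_in · (4.430 / 112.7) = 5.64 × 0.03930 = 0.2216 mV.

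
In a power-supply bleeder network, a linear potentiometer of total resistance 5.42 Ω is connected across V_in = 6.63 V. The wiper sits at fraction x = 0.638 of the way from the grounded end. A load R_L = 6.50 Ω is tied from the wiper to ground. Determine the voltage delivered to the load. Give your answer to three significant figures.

V_out ≈ 3.55 V

Split the track: R_lower = x·R_p = 3.458 Ω, R_upper = (1−x)·R_p = 1.962 Ω.
R_L loads the lower segment: effective lower R = 2.257 Ω.
V_out = 6.63 × 2.257/(1.962 + 2.257) = 3.547 V.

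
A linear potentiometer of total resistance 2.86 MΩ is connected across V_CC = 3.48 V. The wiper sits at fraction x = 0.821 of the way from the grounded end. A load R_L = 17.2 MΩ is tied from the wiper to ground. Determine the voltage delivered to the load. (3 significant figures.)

The pot divides into 0.5119 MΩ above the wiper and 2.348 MΩ below.
Lower segment in parallel with the load: 2.348 ‖ 17.2 = 2.066 MΩ.
Loaded-divider output: V_out = 3.48 × 0.8014 = 2.789 V.

V_out ≈ 2.79 V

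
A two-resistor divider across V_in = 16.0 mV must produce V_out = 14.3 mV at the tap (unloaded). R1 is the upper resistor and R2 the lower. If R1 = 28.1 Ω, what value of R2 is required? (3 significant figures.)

The divider ratio is R2/(R1+R2) = 14.3/16.0 = 0.8938.
R2 = R1 · 0.8938/(1 − 0.8938) = 236.4 Ω.

R2 ≈ 236 Ω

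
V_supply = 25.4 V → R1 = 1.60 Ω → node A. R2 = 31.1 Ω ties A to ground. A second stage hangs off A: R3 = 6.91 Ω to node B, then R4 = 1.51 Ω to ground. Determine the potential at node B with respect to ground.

The second stage (R3 + R4 = 8.420 Ω) loads node A in parallel with R2.
Effective lower resistance at A: R2 ‖ 8.420 = 6.626 Ω.
V_A = 25.4 × 6.626/(1.60 + 6.626) = 20.46 V.
Then the unloaded second divider: V_B = V_A × R4/(R3+R4) = 20.46 × 0.1793 = 3.669 V.

V_B ≈ 3.67 V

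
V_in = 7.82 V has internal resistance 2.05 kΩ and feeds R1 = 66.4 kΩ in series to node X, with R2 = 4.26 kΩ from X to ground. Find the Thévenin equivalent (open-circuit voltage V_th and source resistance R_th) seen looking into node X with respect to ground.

R1' = 2.05 + 66.4 = 68.45 kΩ (source resistance + R1).
V_th is the unloaded tap voltage: V_in · R2/(R1'+R2) = 7.82 × 0.05859 = 0.4582 V.
Zeroing V_in shorts the top of R1' to ground, so R_th = R1' ‖ R2 = 4.010 kΩ.

V_th ≈ 0.458 V, R_th ≈ 4.01 kΩ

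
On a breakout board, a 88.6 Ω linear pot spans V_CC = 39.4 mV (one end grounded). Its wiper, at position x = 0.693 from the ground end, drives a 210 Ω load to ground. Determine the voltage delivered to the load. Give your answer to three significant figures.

Split the track: R_lower = x·R_p = 61.40 Ω, R_upper = (1−x)·R_p = 27.20 Ω.
(x·R_p) ‖ R_L = 47.51 Ω.
Loaded-divider output: V_out = 39.4 × 0.6359 = 25.06 mV.

V_out ≈ 25.1 mV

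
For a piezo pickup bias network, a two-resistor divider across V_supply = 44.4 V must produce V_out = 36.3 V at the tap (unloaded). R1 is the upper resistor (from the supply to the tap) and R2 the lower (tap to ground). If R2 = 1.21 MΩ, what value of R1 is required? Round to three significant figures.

The divider ratio is R2/(R1+R2) = 36.3/44.4 = 0.8176.
So R1 = R2 · (V_supply/V_out − 1) = 1.21 × (44.4/36.3 − 1) = 1.21 × 0.2231 = 0.2700 MΩ.

R1 ≈ 0.270 MΩ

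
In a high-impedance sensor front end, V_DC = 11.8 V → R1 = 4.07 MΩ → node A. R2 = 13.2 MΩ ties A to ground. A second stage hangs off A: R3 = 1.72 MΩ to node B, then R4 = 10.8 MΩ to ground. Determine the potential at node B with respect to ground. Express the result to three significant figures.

V_B ≈ 6.23 V

The second stage (R3 + R4 = 12.52 MΩ) loads node A in parallel with R2.
Effective lower resistance at A: R2 ‖ 12.52 = 6.426 MΩ.
V_A = 11.8 × 6.426/(4.07 + 6.426) = 7.224 V.
Then the unloaded second divider: V_B = V_A × R4/(R3+R4) = 7.224 × 0.8626 = 6.232 V.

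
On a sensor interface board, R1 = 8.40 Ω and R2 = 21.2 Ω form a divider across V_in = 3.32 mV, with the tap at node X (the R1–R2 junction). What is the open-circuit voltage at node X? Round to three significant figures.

Open-circuit (no load on X): V_th = V_in · R2/(R1 + R2) = 3.32 × 21.2/(8.400 + 21.2) = 2.378 mV.

V_th ≈ 2.38 mV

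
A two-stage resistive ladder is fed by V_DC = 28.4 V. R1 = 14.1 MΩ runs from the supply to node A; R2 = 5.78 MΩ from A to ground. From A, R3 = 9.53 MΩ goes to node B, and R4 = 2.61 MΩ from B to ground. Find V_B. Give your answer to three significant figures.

V_B ≈ 1.33 V

Looking into the second stage from A: R3 + R4 = 12.14 MΩ appears in parallel with R2.
Effective lower resistance at A: R2 ‖ 12.14 = 3.916 MΩ.
First divider: V_A = V_DC · 3.916/(14.1 + 3.916) = 6.173 V.
Then the unloaded second divider: V_B = V_A × R4/(R3+R4) = 6.173 × 0.2150 = 1.327 V.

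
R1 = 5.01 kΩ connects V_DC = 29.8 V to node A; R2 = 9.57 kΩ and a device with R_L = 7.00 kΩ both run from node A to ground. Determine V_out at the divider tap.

V_out ≈ 13.3 V

The load sits in parallel with R2, giving an effective lower resistance R2' = R2·R_L/(R2+R_L) = 4.043 kΩ.
Now apply the divider: V_out = 29.8 × 0.4466 = 13.31 V.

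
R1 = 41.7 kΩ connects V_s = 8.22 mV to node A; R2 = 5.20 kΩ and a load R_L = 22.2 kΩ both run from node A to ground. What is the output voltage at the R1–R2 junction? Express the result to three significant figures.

V_out ≈ 0.754 mV

R2 ‖ R_L = (5.20 × 22.2)/(5.20 + 22.2) = 4.213 kΩ.
Then V_out = V_s · R2'/(R1 + R2') = 8.22 × 4.213/45.91 = 0.7543 mV.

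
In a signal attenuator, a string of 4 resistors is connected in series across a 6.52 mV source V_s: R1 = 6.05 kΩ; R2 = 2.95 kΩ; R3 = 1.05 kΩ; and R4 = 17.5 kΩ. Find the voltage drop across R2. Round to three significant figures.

V ≈ 0.698 mV

Total series resistance ΣR = 6.05 + 2.95 + 1.05 + 17.5 = 27.55 kΩ.
V = V_s · R/ΣR = 6.52 × 0.1071 = 0.6981 mV.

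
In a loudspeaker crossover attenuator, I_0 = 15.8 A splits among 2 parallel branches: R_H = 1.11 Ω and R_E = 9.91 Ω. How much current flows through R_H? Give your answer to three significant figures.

With just two branches, the current splits inversely with resistance.
So I = 15.8 × 9.91/11.02 = 14.21 A.

I ≈ 14.2 A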